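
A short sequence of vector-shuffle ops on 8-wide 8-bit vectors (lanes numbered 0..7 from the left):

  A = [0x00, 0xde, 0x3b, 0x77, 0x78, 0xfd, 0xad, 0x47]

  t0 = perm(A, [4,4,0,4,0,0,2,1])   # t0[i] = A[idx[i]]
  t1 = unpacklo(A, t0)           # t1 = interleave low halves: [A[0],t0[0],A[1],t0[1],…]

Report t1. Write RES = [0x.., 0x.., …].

t0 = [0x78, 0x78, 0x00, 0x78, 0x00, 0x00, 0x3b, 0xde]
t1 = [0x00, 0x78, 0xde, 0x78, 0x3b, 0x00, 0x77, 0x78]

RES = [0x00, 0x78, 0xde, 0x78, 0x3b, 0x00, 0x77, 0x78]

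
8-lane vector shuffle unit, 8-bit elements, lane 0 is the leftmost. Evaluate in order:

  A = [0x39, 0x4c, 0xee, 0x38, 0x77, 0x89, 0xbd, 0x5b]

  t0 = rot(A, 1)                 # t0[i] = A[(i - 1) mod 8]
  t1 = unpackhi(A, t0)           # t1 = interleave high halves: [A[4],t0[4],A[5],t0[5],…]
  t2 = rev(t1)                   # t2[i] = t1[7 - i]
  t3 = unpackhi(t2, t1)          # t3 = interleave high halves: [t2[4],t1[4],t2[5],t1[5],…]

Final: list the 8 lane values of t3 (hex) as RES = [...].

  t0: 5b 39 4c ee 38 77 89 bd
  t1: 77 38 89 77 bd 89 5b bd
  t2: bd 5b 89 bd 77 89 38 77
  t3: 77 bd 89 89 38 5b 77 bd

RES = [0x77, 0xbd, 0x89, 0x89, 0x38, 0x5b, 0x77, 0xbd]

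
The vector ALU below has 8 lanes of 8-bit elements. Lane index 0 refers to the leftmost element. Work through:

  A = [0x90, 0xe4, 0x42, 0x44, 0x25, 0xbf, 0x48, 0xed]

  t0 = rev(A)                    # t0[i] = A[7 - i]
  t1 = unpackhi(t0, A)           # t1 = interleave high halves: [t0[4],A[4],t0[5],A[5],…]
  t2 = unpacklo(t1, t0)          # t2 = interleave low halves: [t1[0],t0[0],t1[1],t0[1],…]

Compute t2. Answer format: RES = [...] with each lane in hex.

RES = [0x44, 0xed, 0x25, 0x48, 0x42, 0xbf, 0xbf, 0x25]

→ t0 |ed|48|bf|25|44|42|e4|90|
→ t1 |44|25|42|bf|e4|48|90|ed|
→ t2 |44|ed|25|48|42|bf|bf|25|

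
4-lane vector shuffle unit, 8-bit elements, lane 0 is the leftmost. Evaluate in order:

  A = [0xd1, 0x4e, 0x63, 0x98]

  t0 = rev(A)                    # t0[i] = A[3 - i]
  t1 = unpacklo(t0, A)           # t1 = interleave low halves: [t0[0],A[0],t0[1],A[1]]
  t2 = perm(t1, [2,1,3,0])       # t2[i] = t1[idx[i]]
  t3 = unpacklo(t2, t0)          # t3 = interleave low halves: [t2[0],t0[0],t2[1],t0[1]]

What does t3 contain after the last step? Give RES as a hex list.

  t0: 98 63 4e d1
  t1: 98 d1 63 4e
  t2: 63 d1 4e 98
  t3: 63 98 d1 63

RES = [ 0x63  0x98  0xd1  0x63 ]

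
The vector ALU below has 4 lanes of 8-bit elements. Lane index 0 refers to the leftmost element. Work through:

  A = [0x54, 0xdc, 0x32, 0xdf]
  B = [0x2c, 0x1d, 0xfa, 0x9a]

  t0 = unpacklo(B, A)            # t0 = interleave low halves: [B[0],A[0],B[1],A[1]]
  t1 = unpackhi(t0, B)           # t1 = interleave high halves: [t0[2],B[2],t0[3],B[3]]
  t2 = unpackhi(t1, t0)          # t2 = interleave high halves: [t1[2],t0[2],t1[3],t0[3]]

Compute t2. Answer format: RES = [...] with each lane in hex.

RES = [ 0xdc  0x1d  0x9a  0xdc ]

  t0: 2c 54 1d dc
  t1: 1d fa dc 9a
  t2: dc 1d 9a dc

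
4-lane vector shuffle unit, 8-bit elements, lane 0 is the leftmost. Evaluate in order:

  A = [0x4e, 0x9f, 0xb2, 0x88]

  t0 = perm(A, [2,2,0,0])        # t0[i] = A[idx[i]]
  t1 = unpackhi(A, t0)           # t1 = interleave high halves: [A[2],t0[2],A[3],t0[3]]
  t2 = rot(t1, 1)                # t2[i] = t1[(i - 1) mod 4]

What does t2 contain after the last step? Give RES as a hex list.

  t0: b2 b2 4e 4e
  t1: b2 4e 88 4e
  t2: 4e b2 4e 88

RES = [ 0x4e  0xb2  0x4e  0x88 ]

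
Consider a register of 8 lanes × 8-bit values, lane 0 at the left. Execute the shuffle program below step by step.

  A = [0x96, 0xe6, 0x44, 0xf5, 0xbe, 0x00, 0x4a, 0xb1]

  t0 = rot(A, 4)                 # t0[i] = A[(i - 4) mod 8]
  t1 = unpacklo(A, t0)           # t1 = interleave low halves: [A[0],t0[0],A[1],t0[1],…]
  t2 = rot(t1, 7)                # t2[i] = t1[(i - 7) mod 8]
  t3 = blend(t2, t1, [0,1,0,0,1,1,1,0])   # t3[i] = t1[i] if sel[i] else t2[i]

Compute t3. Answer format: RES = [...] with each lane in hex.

RES = [ 0xbe  0xbe  0x00  0x44  0x44  0x4a  0xf5  0x96 ]

  t0: be 00 4a b1 96 e6 44 f5
  t1: 96 be e6 00 44 4a f5 b1
  t2: be e6 00 44 4a f5 b1 96
  t3: be be 00 44 44 4a f5 96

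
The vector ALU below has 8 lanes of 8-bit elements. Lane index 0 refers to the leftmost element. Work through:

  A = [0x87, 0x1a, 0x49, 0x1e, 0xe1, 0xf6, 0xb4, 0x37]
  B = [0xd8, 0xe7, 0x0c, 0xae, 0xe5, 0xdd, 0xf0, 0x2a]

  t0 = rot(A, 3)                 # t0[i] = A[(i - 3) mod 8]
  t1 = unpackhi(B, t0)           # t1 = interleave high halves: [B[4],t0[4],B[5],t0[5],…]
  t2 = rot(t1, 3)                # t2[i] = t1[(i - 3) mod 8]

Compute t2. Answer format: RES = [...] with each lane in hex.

→ t0 |f6|b4|37|87|1a|49|1e|e1|
→ t1 |e5|1a|dd|49|f0|1e|2a|e1|
→ t2 |1e|2a|e1|e5|1a|dd|49|f0|

RES = [0x1e, 0x2a, 0xe1, 0xe5, 0x1a, 0xdd, 0x49, 0xf0]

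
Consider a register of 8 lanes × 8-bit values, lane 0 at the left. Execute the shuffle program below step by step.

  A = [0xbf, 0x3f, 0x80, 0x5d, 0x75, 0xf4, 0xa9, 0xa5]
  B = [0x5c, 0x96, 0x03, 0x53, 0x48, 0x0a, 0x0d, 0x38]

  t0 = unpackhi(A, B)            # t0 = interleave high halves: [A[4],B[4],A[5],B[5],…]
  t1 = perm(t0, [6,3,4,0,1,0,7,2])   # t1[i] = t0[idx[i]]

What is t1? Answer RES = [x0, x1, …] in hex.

→ t0 |75|48|f4|0a|a9|0d|a5|38|
→ t1 |a5|0a|a9|75|48|75|38|f4|

RES = [0xa5, 0x0a, 0xa9, 0x75, 0x48, 0x75, 0x38, 0xf4]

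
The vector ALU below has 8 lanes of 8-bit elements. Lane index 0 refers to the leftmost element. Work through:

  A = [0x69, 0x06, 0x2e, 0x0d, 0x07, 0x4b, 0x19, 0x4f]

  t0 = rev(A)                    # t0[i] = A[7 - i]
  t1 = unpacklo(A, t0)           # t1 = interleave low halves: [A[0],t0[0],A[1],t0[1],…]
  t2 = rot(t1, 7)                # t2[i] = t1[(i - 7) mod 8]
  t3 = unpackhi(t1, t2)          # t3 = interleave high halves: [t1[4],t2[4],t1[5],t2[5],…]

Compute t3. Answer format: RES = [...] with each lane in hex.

→ t0 |4f|19|4b|07|0d|2e|06|69|
→ t1 |69|4f|06|19|2e|4b|0d|07|
→ t2 |4f|06|19|2e|4b|0d|07|69|
→ t3 |2e|4b|4b|0d|0d|07|07|69|

RES = [0x2e, 0x4b, 0x4b, 0x0d, 0x0d, 0x07, 0x07, 0x69]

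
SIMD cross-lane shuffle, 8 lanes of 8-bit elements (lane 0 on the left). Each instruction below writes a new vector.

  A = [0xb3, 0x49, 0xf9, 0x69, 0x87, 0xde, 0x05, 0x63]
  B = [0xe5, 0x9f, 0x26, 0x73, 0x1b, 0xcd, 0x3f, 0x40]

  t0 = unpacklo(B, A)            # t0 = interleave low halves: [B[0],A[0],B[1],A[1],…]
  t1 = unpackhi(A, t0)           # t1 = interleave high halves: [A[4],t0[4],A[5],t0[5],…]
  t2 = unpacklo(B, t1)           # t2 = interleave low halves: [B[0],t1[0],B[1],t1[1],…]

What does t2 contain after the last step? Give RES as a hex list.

t0 = [0xe5, 0xb3, 0x9f, 0x49, 0x26, 0xf9, 0x73, 0x69]
t1 = [0x87, 0x26, 0xde, 0xf9, 0x05, 0x73, 0x63, 0x69]
t2 = [0xe5, 0x87, 0x9f, 0x26, 0x26, 0xde, 0x73, 0xf9]

RES = [ 0xe5  0x87  0x9f  0x26  0x26  0xde  0x73  0xf9 ]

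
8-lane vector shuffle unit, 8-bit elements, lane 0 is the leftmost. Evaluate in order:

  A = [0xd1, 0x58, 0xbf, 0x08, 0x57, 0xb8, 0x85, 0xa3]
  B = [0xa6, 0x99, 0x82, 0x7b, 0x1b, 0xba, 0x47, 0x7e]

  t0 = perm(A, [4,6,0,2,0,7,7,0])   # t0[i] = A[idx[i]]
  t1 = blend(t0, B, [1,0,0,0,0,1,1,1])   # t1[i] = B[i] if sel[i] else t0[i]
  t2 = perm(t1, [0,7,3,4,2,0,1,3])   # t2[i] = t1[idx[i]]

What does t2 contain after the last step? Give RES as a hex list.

t0 = [0x57, 0x85, 0xd1, 0xbf, 0xd1, 0xa3, 0xa3, 0xd1]
t1 = [0xa6, 0x85, 0xd1, 0xbf, 0xd1, 0xba, 0x47, 0x7e]
t2 = [0xa6, 0x7e, 0xbf, 0xd1, 0xd1, 0xa6, 0x85, 0xbf]

RES = [0xa6, 0x7e, 0xbf, 0xd1, 0xd1, 0xa6, 0x85, 0xbf]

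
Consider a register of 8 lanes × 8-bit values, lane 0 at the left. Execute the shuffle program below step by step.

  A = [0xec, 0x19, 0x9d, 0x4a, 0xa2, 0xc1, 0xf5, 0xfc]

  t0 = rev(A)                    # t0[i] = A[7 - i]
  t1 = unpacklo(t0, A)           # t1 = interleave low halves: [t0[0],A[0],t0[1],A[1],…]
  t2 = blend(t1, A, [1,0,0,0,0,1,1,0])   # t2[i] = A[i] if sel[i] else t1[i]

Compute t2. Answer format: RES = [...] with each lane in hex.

→ t0 |fc|f5|c1|a2|4a|9d|19|ec|
→ t1 |fc|ec|f5|19|c1|9d|a2|4a|
→ t2 |ec|ec|f5|19|c1|c1|f5|4a|

RES = [0xec, 0xec, 0xf5, 0x19, 0xc1, 0xc1, 0xf5, 0x4a]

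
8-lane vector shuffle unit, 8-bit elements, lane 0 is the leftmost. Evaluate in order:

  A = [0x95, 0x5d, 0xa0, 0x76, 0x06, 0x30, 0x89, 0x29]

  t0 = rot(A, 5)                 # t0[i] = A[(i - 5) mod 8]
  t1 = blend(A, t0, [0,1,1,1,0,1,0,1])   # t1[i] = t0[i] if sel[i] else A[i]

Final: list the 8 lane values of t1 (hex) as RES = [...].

RES = [0x95, 0x06, 0x30, 0x89, 0x06, 0x95, 0x89, 0xa0]

→ t0 |76|06|30|89|29|95|5d|a0|
→ t1 |95|06|30|89|06|95|89|a0|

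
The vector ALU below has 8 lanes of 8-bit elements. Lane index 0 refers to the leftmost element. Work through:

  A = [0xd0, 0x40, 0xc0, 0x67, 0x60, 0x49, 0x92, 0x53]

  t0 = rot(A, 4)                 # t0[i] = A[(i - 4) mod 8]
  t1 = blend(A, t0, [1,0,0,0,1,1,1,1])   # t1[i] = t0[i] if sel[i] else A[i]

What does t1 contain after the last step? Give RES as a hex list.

RES = [0x60, 0x40, 0xc0, 0x67, 0xd0, 0x40, 0xc0, 0x67]

  t0: 60 49 92 53 d0 40 c0 67
  t1: 60 40 c0 67 d0 40 c0 67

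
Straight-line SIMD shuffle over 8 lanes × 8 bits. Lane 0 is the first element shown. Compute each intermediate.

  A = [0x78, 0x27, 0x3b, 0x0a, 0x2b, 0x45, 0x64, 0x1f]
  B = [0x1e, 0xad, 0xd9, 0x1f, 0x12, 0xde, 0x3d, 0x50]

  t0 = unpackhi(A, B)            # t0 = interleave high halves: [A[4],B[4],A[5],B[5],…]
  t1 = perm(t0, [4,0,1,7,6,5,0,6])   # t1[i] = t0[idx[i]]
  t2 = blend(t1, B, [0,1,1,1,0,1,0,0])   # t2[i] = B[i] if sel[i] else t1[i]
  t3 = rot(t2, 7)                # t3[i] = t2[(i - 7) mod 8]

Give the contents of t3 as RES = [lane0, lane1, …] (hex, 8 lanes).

RES = [0xad, 0xd9, 0x1f, 0x1f, 0xde, 0x2b, 0x1f, 0x64]

t0 = [0x2b, 0x12, 0x45, 0xde, 0x64, 0x3d, 0x1f, 0x50]
t1 = [0x64, 0x2b, 0x12, 0x50, 0x1f, 0x3d, 0x2b, 0x1f]
t2 = [0x64, 0xad, 0xd9, 0x1f, 0x1f, 0xde, 0x2b, 0x1f]
t3 = [0xad, 0xd9, 0x1f, 0x1f, 0xde, 0x2b, 0x1f, 0x64]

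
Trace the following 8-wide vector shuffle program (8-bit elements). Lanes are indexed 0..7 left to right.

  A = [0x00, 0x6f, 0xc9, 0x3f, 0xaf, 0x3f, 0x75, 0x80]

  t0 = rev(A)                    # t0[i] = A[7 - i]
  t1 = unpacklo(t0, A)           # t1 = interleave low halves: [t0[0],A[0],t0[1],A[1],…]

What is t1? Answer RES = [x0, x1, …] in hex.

→ t0 |80|75|3f|af|3f|c9|6f|00|
→ t1 |80|00|75|6f|3f|c9|af|3f|

RES = [0x80, 0x00, 0x75, 0x6f, 0x3f, 0xc9, 0xaf, 0x3f]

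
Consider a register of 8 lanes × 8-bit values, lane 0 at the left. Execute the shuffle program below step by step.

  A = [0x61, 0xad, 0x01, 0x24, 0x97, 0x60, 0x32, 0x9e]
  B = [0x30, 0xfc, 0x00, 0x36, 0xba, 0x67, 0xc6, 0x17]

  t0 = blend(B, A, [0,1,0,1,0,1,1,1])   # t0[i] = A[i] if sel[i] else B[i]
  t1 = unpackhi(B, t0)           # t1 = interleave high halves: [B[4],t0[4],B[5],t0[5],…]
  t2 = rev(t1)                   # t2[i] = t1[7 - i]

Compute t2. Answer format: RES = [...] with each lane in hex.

RES = [ 0x9e  0x17  0x32  0xc6  0x60  0x67  0xba  0xba ]

→ t0 |30|ad|00|24|ba|60|32|9e|
→ t1 |ba|ba|67|60|c6|32|17|9e|
→ t2 |9e|17|32|c6|60|67|ba|ba|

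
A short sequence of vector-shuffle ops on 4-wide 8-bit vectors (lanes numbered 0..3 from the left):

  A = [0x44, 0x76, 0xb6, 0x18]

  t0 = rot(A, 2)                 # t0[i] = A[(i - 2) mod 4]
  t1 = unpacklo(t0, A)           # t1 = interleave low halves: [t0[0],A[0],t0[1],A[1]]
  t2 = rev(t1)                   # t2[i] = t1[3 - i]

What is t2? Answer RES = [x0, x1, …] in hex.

RES = [0x76, 0x18, 0x44, 0xb6]

t0 = [0xb6, 0x18, 0x44, 0x76]
t1 = [0xb6, 0x44, 0x18, 0x76]
t2 = [0x76, 0x18, 0x44, 0xb6]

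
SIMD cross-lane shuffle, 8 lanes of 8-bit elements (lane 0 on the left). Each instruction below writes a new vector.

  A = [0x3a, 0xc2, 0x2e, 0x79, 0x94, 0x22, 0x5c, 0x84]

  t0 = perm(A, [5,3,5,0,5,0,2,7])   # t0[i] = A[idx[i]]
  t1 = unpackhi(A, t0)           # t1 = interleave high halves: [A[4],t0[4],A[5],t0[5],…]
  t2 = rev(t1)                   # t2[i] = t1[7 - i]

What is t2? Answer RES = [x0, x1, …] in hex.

t0 = [0x22, 0x79, 0x22, 0x3a, 0x22, 0x3a, 0x2e, 0x84]
t1 = [0x94, 0x22, 0x22, 0x3a, 0x5c, 0x2e, 0x84, 0x84]
t2 = [0x84, 0x84, 0x2e, 0x5c, 0x3a, 0x22, 0x22, 0x94]

RES = [0x84, 0x84, 0x2e, 0x5c, 0x3a, 0x22, 0x22, 0x94]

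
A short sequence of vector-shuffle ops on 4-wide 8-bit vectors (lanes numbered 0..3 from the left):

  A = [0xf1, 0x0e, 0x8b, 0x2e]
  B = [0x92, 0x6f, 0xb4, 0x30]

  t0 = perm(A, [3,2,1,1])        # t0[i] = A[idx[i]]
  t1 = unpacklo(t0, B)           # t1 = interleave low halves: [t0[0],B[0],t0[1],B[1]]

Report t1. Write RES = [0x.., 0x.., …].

  t0: 2e 8b 0e 0e
  t1: 2e 92 8b 6f

RES = [0x2e, 0x92, 0x8b, 0x6f]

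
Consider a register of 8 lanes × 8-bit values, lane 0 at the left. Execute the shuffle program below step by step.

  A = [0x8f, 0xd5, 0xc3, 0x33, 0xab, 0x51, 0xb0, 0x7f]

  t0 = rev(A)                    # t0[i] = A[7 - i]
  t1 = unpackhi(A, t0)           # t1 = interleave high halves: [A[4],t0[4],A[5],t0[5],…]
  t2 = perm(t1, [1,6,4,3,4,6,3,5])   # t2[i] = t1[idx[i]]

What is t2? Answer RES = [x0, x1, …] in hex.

→ t0 |7f|b0|51|ab|33|c3|d5|8f|
→ t1 |ab|33|51|c3|b0|d5|7f|8f|
→ t2 |33|7f|b0|c3|b0|7f|c3|d5|

RES = [ 0x33  0x7f  0xb0  0xc3  0xb0  0x7f  0xc3  0xd5 ]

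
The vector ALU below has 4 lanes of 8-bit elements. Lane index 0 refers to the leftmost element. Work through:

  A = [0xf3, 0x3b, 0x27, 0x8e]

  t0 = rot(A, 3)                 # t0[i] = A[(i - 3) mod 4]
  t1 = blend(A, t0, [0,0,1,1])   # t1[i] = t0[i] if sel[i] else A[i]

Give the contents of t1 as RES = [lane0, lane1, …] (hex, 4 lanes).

RES = [ 0xf3  0x3b  0x8e  0xf3 ]

→ t0 |3b|27|8e|f3|
→ t1 |f3|3b|8e|f3|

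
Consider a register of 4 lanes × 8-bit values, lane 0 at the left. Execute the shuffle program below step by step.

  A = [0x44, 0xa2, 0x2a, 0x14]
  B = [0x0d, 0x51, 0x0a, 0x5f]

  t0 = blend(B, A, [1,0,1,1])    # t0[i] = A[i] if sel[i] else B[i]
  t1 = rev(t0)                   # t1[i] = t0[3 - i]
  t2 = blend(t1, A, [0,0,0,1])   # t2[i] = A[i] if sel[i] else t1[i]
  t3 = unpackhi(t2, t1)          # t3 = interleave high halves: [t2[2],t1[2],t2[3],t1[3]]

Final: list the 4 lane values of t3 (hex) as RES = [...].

RES = [0x51, 0x51, 0x14, 0x44]

t0 = [0x44, 0x51, 0x2a, 0x14]
t1 = [0x14, 0x2a, 0x51, 0x44]
t2 = [0x14, 0x2a, 0x51, 0x14]
t3 = [0x51, 0x51, 0x14, 0x44]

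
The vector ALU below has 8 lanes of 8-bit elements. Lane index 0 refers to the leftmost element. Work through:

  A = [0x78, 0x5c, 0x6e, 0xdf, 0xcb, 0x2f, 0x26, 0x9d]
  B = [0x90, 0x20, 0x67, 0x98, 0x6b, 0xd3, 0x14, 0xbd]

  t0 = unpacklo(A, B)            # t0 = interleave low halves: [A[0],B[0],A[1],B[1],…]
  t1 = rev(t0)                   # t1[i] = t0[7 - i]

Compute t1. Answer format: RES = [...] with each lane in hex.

RES = [0x98, 0xdf, 0x67, 0x6e, 0x20, 0x5c, 0x90, 0x78]

  t0: 78 90 5c 20 6e 67 df 98
  t1: 98 df 67 6e 20 5c 90 78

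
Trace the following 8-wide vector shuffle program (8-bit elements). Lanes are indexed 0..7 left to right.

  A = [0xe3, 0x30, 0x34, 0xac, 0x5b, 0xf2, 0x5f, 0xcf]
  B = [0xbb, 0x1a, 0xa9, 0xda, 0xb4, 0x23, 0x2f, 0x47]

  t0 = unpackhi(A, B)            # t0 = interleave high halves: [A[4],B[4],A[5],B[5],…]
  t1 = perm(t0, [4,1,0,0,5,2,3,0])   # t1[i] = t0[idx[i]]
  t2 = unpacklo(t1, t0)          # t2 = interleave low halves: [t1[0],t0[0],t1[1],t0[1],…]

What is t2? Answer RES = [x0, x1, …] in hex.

t0 = [0x5b, 0xb4, 0xf2, 0x23, 0x5f, 0x2f, 0xcf, 0x47]
t1 = [0x5f, 0xb4, 0x5b, 0x5b, 0x2f, 0xf2, 0x23, 0x5b]
t2 = [0x5f, 0x5b, 0xb4, 0xb4, 0x5b, 0xf2, 0x5b, 0x23]

RES = [0x5f, 0x5b, 0xb4, 0xb4, 0x5b, 0xf2, 0x5b, 0x23]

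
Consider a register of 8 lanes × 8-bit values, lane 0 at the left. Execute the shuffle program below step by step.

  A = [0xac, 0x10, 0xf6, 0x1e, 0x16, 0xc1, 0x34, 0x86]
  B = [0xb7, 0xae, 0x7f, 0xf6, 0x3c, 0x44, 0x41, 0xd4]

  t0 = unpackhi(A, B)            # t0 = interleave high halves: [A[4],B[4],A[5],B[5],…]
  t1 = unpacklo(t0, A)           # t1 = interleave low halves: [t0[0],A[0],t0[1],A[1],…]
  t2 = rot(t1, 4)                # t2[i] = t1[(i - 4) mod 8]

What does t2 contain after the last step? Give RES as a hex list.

  t0: 16 3c c1 44 34 41 86 d4
  t1: 16 ac 3c 10 c1 f6 44 1e
  t2: c1 f6 44 1e 16 ac 3c 10

RES = [0xc1, 0xf6, 0x44, 0x1e, 0x16, 0xac, 0x3c, 0x10]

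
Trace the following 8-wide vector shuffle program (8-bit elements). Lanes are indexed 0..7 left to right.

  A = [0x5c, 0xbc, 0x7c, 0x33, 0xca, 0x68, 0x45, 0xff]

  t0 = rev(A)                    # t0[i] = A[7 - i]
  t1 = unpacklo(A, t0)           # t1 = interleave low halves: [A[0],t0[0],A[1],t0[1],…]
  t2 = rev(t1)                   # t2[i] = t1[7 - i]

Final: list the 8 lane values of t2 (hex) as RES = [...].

  t0: ff 45 68 ca 33 7c bc 5c
  t1: 5c ff bc 45 7c 68 33 ca
  t2: ca 33 68 7c 45 bc ff 5c

RES = [0xca, 0x33, 0x68, 0x7c, 0x45, 0xbc, 0xff, 0x5c]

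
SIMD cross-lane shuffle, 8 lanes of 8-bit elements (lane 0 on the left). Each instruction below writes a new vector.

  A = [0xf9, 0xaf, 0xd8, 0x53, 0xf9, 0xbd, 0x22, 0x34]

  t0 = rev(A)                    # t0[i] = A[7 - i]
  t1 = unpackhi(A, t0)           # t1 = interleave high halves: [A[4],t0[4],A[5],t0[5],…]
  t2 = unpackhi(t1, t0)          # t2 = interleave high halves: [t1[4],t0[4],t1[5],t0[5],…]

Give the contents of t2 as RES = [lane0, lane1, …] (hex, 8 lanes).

RES = [0x22, 0x53, 0xaf, 0xd8, 0x34, 0xaf, 0xf9, 0xf9]

→ t0 |34|22|bd|f9|53|d8|af|f9|
→ t1 |f9|53|bd|d8|22|af|34|f9|
→ t2 |22|53|af|d8|34|af|f9|f9|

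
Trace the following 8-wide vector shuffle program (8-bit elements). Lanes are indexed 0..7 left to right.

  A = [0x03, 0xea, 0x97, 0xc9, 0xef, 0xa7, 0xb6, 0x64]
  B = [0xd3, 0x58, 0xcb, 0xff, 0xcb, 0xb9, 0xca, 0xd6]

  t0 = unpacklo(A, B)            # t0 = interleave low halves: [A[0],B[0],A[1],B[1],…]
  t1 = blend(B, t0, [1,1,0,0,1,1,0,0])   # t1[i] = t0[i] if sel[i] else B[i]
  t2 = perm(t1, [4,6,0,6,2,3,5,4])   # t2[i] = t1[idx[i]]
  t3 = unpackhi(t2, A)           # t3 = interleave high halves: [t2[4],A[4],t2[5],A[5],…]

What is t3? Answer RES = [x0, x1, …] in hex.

t0 = [0x03, 0xd3, 0xea, 0x58, 0x97, 0xcb, 0xc9, 0xff]
t1 = [0x03, 0xd3, 0xcb, 0xff, 0x97, 0xcb, 0xca, 0xd6]
t2 = [0x97, 0xca, 0x03, 0xca, 0xcb, 0xff, 0xcb, 0x97]
t3 = [0xcb, 0xef, 0xff, 0xa7, 0xcb, 0xb6, 0x97, 0x64]

RES = [0xcb, 0xef, 0xff, 0xa7, 0xcb, 0xb6, 0x97, 0x64]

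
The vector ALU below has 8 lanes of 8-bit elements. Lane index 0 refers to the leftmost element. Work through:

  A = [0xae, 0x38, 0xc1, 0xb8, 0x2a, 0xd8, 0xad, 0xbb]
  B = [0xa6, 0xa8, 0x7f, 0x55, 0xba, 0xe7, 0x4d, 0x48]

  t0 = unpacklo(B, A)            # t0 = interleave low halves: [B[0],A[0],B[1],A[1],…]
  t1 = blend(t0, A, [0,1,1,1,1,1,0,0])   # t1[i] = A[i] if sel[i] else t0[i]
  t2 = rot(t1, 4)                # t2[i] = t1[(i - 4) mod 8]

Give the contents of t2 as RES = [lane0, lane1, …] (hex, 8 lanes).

RES = [ 0x2a  0xd8  0x55  0xb8  0xa6  0x38  0xc1  0xb8 ]

→ t0 |a6|ae|a8|38|7f|c1|55|b8|
→ t1 |a6|38|c1|b8|2a|d8|55|b8|
→ t2 |2a|d8|55|b8|a6|38|c1|b8|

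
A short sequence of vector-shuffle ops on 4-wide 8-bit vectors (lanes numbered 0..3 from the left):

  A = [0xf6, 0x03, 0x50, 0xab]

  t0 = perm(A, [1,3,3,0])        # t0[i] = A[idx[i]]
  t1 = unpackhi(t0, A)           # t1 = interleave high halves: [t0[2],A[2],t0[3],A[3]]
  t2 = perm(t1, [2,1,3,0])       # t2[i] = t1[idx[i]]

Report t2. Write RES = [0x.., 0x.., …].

  t0: 03 ab ab f6
  t1: ab 50 f6 ab
  t2: f6 50 ab ab

RES = [0xf6, 0x50, 0xab, 0xab]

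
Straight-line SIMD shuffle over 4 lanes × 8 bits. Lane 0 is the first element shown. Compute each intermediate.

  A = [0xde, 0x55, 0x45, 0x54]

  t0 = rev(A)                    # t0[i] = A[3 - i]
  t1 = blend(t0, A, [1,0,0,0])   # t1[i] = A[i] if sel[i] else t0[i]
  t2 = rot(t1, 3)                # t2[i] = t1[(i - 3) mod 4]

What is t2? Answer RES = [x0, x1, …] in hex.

RES = [0x45, 0x55, 0xde, 0xde]

t0 = [0x54, 0x45, 0x55, 0xde]
t1 = [0xde, 0x45, 0x55, 0xde]
t2 = [0x45, 0x55, 0xde, 0xde]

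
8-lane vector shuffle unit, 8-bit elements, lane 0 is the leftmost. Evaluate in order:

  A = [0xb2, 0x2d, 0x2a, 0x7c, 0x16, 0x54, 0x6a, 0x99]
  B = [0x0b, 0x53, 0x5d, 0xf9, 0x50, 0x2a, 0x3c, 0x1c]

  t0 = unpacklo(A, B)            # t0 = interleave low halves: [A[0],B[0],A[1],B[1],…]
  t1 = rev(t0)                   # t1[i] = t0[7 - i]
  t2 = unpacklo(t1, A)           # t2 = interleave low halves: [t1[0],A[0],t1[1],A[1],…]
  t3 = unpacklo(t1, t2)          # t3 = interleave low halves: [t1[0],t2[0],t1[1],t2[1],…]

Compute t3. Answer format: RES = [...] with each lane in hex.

RES = [ 0xf9  0xf9  0x7c  0xb2  0x5d  0x7c  0x2a  0x2d ]

  t0: b2 0b 2d 53 2a 5d 7c f9
  t1: f9 7c 5d 2a 53 2d 0b b2
  t2: f9 b2 7c 2d 5d 2a 2a 7c
  t3: f9 f9 7c b2 5d 7c 2a 2d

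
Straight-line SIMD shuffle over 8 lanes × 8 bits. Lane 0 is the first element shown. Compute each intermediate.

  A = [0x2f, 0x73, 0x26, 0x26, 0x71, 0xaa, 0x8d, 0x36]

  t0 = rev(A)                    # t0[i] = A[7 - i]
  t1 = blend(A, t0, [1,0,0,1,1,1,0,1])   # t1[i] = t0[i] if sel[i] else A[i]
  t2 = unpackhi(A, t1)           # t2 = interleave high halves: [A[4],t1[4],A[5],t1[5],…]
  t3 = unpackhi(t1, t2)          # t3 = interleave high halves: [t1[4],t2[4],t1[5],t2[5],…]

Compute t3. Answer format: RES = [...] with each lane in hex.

  t0: 36 8d aa 71 26 26 73 2f
  t1: 36 73 26 71 26 26 8d 2f
  t2: 71 26 aa 26 8d 8d 36 2f
  t3: 26 8d 26 8d 8d 36 2f 2f

RES = [0x26, 0x8d, 0x26, 0x8d, 0x8d, 0x36, 0x2f, 0x2f]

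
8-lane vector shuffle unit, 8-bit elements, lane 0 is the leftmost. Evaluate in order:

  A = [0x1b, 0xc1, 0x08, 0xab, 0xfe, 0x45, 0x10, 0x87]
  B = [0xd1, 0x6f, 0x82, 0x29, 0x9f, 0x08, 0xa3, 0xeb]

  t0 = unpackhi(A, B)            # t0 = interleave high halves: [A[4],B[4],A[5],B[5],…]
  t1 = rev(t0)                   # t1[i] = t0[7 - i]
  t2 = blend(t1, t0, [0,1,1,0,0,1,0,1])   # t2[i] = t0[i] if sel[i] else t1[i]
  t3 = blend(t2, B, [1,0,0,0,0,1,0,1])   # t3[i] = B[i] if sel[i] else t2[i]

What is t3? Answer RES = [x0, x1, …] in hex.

  t0: fe 9f 45 08 10 a3 87 eb
  t1: eb 87 a3 10 08 45 9f fe
  t2: eb 9f 45 10 08 a3 9f eb
  t3: d1 9f 45 10 08 08 9f eb

RES = [0xd1, 0x9f, 0x45, 0x10, 0x08, 0x08, 0x9f, 0xeb]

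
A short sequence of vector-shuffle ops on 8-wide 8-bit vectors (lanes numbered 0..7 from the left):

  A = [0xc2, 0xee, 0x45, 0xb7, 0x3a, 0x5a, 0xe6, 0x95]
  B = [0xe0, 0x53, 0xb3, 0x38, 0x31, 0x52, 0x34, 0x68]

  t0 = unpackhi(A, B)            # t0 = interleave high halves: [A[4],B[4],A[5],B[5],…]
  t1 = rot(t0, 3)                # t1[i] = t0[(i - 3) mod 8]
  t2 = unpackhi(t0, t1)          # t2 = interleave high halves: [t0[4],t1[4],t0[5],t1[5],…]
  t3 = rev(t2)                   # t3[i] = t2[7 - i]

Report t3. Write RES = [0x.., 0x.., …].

RES = [ 0xe6  0x68  0x52  0x95  0x5a  0x34  0x31  0xe6 ]

t0 = [0x3a, 0x31, 0x5a, 0x52, 0xe6, 0x34, 0x95, 0x68]
t1 = [0x34, 0x95, 0x68, 0x3a, 0x31, 0x5a, 0x52, 0xe6]
t2 = [0xe6, 0x31, 0x34, 0x5a, 0x95, 0x52, 0x68, 0xe6]
t3 = [0xe6, 0x68, 0x52, 0x95, 0x5a, 0x34, 0x31, 0xe6]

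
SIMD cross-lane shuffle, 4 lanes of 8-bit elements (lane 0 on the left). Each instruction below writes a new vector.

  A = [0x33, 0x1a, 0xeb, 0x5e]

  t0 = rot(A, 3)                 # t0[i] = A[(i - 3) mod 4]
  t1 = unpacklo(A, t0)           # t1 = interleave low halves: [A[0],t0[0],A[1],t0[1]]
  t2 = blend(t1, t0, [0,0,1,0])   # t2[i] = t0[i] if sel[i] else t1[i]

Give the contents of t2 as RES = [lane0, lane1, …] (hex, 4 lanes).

RES = [0x33, 0x1a, 0x5e, 0xeb]

t0 = [0x1a, 0xeb, 0x5e, 0x33]
t1 = [0x33, 0x1a, 0x1a, 0xeb]
t2 = [0x33, 0x1a, 0x5e, 0xeb]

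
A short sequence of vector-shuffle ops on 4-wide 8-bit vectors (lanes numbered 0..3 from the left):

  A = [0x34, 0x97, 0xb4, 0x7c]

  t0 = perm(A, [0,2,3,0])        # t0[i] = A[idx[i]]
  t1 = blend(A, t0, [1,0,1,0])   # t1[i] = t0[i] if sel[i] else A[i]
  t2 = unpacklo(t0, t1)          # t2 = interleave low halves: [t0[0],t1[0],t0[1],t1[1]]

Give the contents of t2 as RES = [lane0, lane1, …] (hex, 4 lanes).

t0 = [0x34, 0xb4, 0x7c, 0x34]
t1 = [0x34, 0x97, 0x7c, 0x7c]
t2 = [0x34, 0x34, 0xb4, 0x97]

RES = [0x34, 0x34, 0xb4, 0x97]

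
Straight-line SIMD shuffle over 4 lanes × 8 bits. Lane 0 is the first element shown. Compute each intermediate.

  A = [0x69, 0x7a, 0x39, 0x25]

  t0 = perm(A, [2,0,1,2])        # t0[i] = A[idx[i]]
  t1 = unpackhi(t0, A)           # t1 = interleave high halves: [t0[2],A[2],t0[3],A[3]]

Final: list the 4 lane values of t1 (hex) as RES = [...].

RES = [ 0x7a  0x39  0x39  0x25 ]

t0 = [0x39, 0x69, 0x7a, 0x39]
t1 = [0x7a, 0x39, 0x39, 0x25]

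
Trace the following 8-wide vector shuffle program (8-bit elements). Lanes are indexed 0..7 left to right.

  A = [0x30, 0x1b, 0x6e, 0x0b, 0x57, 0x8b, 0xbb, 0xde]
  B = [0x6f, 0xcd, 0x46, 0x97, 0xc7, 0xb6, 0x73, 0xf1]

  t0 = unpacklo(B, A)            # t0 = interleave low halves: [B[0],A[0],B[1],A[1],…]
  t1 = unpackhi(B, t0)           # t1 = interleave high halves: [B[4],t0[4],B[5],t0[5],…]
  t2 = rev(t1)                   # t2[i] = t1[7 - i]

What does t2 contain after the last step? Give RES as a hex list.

→ t0 |6f|30|cd|1b|46|6e|97|0b|
→ t1 |c7|46|b6|6e|73|97|f1|0b|
→ t2 |0b|f1|97|73|6e|b6|46|c7|

RES = [ 0x0b  0xf1  0x97  0x73  0x6e  0xb6  0x46  0xc7 ]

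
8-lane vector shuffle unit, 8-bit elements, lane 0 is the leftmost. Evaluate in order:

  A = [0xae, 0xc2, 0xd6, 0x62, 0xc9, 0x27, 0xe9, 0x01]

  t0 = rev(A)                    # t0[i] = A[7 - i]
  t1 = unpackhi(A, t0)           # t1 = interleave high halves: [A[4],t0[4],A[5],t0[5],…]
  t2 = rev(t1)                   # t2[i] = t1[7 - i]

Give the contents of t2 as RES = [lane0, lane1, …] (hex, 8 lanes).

  t0: 01 e9 27 c9 62 d6 c2 ae
  t1: c9 62 27 d6 e9 c2 01 ae
  t2: ae 01 c2 e9 d6 27 62 c9

RES = [0xae, 0x01, 0xc2, 0xe9, 0xd6, 0x27, 0x62, 0xc9]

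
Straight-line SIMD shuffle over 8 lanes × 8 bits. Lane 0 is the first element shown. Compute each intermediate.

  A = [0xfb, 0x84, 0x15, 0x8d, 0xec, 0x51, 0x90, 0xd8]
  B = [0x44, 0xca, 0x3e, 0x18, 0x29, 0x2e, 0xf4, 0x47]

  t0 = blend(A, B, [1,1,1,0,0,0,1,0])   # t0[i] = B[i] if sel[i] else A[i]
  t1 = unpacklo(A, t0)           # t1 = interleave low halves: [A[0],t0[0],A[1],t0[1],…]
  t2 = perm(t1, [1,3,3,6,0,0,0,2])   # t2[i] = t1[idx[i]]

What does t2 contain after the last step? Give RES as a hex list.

→ t0 |44|ca|3e|8d|ec|51|f4|d8|
→ t1 |fb|44|84|ca|15|3e|8d|8d|
→ t2 |44|ca|ca|8d|fb|fb|fb|84|

RES = [ 0x44  0xca  0xca  0x8d  0xfb  0xfb  0xfb  0x84 ]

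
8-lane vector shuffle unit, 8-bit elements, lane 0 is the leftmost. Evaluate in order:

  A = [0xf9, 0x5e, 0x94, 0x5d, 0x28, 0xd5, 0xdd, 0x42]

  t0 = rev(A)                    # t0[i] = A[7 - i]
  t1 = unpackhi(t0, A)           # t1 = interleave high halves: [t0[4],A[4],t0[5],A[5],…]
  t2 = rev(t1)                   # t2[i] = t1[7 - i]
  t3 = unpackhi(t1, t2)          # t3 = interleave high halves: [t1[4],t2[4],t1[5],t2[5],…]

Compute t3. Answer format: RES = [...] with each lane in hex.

  t0: 42 dd d5 28 5d 94 5e f9
  t1: 5d 28 94 d5 5e dd f9 42
  t2: 42 f9 dd 5e d5 94 28 5d
  t3: 5e d5 dd 94 f9 28 42 5d

RES = [0x5e, 0xd5, 0xdd, 0x94, 0xf9, 0x28, 0x42, 0x5d]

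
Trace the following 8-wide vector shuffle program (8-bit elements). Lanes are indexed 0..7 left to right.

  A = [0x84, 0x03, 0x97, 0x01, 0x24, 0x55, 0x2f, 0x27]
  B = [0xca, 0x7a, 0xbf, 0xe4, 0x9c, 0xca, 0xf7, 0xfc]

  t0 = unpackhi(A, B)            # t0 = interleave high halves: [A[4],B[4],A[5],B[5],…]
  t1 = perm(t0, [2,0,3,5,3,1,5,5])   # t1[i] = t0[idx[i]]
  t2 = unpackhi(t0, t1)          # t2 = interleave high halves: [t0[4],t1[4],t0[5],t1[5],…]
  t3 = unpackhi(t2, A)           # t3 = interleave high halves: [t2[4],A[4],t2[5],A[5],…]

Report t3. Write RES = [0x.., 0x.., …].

RES = [ 0x27  0x24  0xf7  0x55  0xfc  0x2f  0xf7  0x27 ]

t0 = [0x24, 0x9c, 0x55, 0xca, 0x2f, 0xf7, 0x27, 0xfc]
t1 = [0x55, 0x24, 0xca, 0xf7, 0xca, 0x9c, 0xf7, 0xf7]
t2 = [0x2f, 0xca, 0xf7, 0x9c, 0x27, 0xf7, 0xfc, 0xf7]
t3 = [0x27, 0x24, 0xf7, 0x55, 0xfc, 0x2f, 0xf7, 0x27]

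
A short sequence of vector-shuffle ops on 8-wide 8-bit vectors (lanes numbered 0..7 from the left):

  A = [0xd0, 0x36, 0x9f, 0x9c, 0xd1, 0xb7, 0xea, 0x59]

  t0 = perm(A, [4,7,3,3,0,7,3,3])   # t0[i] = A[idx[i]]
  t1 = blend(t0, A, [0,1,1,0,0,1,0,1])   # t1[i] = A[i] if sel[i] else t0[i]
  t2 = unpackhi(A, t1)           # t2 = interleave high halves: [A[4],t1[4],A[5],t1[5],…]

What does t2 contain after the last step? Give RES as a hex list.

  t0: d1 59 9c 9c d0 59 9c 9c
  t1: d1 36 9f 9c d0 b7 9c 59
  t2: d1 d0 b7 b7 ea 9c 59 59

RES = [0xd1, 0xd0, 0xb7, 0xb7, 0xea, 0x9c, 0x59, 0x59]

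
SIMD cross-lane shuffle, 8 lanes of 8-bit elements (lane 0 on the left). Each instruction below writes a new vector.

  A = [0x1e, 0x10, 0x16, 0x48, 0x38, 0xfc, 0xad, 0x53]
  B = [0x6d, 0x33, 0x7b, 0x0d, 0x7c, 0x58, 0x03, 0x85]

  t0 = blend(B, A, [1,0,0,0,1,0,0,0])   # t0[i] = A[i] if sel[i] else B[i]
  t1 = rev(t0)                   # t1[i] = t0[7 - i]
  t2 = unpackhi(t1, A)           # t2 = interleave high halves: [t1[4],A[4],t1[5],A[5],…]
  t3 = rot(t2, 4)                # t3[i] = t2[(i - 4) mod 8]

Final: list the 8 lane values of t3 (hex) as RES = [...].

t0 = [0x1e, 0x33, 0x7b, 0x0d, 0x38, 0x58, 0x03, 0x85]
t1 = [0x85, 0x03, 0x58, 0x38, 0x0d, 0x7b, 0x33, 0x1e]
t2 = [0x0d, 0x38, 0x7b, 0xfc, 0x33, 0xad, 0x1e, 0x53]
t3 = [0x33, 0xad, 0x1e, 0x53, 0x0d, 0x38, 0x7b, 0xfc]

RES = [ 0x33  0xad  0x1e  0x53  0x0d  0x38  0x7b  0xfc ]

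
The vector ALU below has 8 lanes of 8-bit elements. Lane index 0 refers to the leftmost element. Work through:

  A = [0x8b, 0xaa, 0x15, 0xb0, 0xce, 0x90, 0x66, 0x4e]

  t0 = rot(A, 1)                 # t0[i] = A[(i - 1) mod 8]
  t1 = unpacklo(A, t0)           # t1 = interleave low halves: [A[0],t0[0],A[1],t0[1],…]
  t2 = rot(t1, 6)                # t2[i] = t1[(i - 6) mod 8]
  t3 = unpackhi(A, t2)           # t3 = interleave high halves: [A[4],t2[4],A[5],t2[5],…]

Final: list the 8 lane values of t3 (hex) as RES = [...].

  t0: 4e 8b aa 15 b0 ce 90 66
  t1: 8b 4e aa 8b 15 aa b0 15
  t2: aa 8b 15 aa b0 15 8b 4e
  t3: ce b0 90 15 66 8b 4e 4e

RES = [ 0xce  0xb0  0x90  0x15  0x66  0x8b  0x4e  0x4e ]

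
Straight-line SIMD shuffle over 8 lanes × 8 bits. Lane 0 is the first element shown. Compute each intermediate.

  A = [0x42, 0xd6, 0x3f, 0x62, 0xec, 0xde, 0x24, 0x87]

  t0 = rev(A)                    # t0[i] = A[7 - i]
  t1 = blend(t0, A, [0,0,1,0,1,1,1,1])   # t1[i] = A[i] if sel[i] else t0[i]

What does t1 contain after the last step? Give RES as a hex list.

RES = [ 0x87  0x24  0x3f  0xec  0xec  0xde  0x24  0x87 ]

→ t0 |87|24|de|ec|62|3f|d6|42|
→ t1 |87|24|3f|ec|ec|de|24|87|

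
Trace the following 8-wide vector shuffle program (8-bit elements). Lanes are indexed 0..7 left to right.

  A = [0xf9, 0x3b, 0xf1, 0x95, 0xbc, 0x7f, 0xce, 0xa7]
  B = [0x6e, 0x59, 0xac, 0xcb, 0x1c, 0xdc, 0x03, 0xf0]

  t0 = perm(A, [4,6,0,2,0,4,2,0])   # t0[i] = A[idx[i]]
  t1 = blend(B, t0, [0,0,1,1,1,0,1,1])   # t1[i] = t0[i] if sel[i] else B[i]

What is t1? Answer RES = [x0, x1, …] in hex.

RES = [ 0x6e  0x59  0xf9  0xf1  0xf9  0xdc  0xf1  0xf9 ]

t0 = [0xbc, 0xce, 0xf9, 0xf1, 0xf9, 0xbc, 0xf1, 0xf9]
t1 = [0x6e, 0x59, 0xf9, 0xf1, 0xf9, 0xdc, 0xf1, 0xf9]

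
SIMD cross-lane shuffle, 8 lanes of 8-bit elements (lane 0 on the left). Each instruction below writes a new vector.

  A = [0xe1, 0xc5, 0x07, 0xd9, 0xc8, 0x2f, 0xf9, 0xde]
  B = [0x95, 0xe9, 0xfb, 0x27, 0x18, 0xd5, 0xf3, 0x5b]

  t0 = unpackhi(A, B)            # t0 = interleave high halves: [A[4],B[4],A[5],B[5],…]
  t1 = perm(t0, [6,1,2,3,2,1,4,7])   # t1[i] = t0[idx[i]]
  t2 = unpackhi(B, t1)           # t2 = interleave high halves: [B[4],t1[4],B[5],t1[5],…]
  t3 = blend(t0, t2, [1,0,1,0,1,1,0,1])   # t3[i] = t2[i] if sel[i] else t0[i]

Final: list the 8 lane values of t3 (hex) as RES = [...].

→ t0 |c8|18|2f|d5|f9|f3|de|5b|
→ t1 |de|18|2f|d5|2f|18|f9|5b|
→ t2 |18|2f|d5|18|f3|f9|5b|5b|
→ t3 |18|18|d5|d5|f3|f9|de|5b|

RES = [ 0x18  0x18  0xd5  0xd5  0xf3  0xf9  0xde  0x5b ]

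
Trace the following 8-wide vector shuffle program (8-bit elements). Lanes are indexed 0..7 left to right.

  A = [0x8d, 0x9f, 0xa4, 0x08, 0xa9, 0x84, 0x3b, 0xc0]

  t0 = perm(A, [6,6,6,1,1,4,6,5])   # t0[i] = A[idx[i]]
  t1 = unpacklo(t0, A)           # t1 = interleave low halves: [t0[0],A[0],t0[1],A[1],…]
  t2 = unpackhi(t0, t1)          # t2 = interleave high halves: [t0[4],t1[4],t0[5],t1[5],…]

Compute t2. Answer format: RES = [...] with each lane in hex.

RES = [ 0x9f  0x3b  0xa9  0xa4  0x3b  0x9f  0x84  0x08 ]

  t0: 3b 3b 3b 9f 9f a9 3b 84
  t1: 3b 8d 3b 9f 3b a4 9f 08
  t2: 9f 3b a9 a4 3b 9f 84 08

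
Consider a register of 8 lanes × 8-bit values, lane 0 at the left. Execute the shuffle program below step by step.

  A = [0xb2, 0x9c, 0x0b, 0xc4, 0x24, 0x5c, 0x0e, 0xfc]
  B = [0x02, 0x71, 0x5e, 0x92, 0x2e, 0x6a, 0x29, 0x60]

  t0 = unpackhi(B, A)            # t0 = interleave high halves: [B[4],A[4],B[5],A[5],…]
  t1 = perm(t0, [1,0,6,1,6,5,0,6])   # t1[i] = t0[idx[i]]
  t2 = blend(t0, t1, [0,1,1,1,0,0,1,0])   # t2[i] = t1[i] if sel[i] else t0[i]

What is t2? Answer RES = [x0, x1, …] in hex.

→ t0 |2e|24|6a|5c|29|0e|60|fc|
→ t1 |24|2e|60|24|60|0e|2e|60|
→ t2 |2e|2e|60|24|29|0e|2e|fc|

RES = [0x2e, 0x2e, 0x60, 0x24, 0x29, 0x0e, 0x2e, 0xfc]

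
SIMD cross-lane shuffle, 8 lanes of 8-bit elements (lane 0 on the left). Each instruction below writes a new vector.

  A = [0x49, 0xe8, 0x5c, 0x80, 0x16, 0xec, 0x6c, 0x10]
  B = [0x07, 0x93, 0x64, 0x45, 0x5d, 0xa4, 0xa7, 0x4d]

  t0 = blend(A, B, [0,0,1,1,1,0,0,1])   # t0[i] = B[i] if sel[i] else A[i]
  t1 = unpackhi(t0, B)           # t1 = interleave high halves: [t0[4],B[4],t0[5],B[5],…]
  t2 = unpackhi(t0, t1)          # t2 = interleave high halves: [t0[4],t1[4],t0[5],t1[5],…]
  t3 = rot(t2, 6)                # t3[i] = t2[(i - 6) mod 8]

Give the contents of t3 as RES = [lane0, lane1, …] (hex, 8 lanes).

RES = [ 0xec  0xa7  0x6c  0x4d  0x4d  0x4d  0x5d  0x6c ]

t0 = [0x49, 0xe8, 0x64, 0x45, 0x5d, 0xec, 0x6c, 0x4d]
t1 = [0x5d, 0x5d, 0xec, 0xa4, 0x6c, 0xa7, 0x4d, 0x4d]
t2 = [0x5d, 0x6c, 0xec, 0xa7, 0x6c, 0x4d, 0x4d, 0x4d]
t3 = [0xec, 0xa7, 0x6c, 0x4d, 0x4d, 0x4d, 0x5d, 0x6c]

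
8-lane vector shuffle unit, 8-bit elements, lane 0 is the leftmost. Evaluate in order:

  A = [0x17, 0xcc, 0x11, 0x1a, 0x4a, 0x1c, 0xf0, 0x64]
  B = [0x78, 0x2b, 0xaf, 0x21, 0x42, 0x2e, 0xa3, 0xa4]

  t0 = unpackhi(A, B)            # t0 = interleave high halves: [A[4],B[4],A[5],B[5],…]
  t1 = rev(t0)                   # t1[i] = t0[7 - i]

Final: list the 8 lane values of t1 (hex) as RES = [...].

RES = [ 0xa4  0x64  0xa3  0xf0  0x2e  0x1c  0x42  0x4a ]

t0 = [0x4a, 0x42, 0x1c, 0x2e, 0xf0, 0xa3, 0x64, 0xa4]
t1 = [0xa4, 0x64, 0xa3, 0xf0, 0x2e, 0x1c, 0x42, 0x4a]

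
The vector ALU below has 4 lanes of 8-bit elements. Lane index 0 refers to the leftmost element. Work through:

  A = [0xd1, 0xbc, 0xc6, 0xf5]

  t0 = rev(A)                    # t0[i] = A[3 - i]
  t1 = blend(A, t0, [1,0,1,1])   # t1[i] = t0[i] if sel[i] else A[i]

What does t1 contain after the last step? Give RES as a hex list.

t0 = [0xf5, 0xc6, 0xbc, 0xd1]
t1 = [0xf5, 0xbc, 0xbc, 0xd1]

RES = [0xf5, 0xbc, 0xbc, 0xd1]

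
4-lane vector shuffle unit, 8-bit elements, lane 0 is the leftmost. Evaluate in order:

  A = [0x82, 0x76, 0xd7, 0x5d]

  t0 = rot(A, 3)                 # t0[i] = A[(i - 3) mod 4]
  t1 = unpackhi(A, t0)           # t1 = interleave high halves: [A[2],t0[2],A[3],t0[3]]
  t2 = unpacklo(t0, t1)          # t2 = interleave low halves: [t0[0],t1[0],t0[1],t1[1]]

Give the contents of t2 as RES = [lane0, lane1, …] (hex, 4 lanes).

→ t0 |76|d7|5d|82|
→ t1 |d7|5d|5d|82|
→ t2 |76|d7|d7|5d|

RES = [ 0x76  0xd7  0xd7  0x5d ]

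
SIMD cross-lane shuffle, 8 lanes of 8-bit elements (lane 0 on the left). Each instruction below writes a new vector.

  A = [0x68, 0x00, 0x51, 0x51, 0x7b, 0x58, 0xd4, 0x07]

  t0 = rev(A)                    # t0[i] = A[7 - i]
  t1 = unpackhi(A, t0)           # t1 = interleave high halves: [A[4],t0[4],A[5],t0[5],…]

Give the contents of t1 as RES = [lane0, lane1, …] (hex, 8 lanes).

→ t0 |07|d4|58|7b|51|51|00|68|
→ t1 |7b|51|58|51|d4|00|07|68|

RES = [0x7b, 0x51, 0x58, 0x51, 0xd4, 0x00, 0x07, 0x68]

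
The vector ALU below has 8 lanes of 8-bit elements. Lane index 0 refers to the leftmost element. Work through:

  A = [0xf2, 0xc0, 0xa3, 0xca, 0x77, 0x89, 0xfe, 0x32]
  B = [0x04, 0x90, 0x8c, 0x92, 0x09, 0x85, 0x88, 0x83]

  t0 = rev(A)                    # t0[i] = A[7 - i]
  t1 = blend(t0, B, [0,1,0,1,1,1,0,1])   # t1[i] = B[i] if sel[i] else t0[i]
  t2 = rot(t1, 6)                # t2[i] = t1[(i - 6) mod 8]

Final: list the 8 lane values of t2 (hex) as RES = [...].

t0 = [0x32, 0xfe, 0x89, 0x77, 0xca, 0xa3, 0xc0, 0xf2]
t1 = [0x32, 0x90, 0x89, 0x92, 0x09, 0x85, 0xc0, 0x83]
t2 = [0x89, 0x92, 0x09, 0x85, 0xc0, 0x83, 0x32, 0x90]

RES = [ 0x89  0x92  0x09  0x85  0xc0  0x83  0x32  0x90 ]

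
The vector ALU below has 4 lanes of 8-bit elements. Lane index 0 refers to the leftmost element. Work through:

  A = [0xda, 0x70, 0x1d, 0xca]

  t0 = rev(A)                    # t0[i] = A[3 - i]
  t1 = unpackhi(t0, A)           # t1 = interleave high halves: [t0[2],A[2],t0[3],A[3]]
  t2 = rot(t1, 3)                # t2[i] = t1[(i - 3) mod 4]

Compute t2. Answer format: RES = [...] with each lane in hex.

RES = [ 0x1d  0xda  0xca  0x70 ]

  t0: ca 1d 70 da
  t1: 70 1d da ca
  t2: 1d da ca 70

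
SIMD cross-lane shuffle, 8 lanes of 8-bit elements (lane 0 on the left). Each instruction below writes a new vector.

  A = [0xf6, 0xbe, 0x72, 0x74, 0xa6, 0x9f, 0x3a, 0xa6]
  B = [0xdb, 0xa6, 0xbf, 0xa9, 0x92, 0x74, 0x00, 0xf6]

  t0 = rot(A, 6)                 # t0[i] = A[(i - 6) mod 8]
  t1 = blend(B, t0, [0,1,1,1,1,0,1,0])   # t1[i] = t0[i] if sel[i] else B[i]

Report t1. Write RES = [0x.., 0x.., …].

RES = [0xdb, 0x74, 0xa6, 0x9f, 0x3a, 0x74, 0xf6, 0xf6]

t0 = [0x72, 0x74, 0xa6, 0x9f, 0x3a, 0xa6, 0xf6, 0xbe]
t1 = [0xdb, 0x74, 0xa6, 0x9f, 0x3a, 0x74, 0xf6, 0xf6]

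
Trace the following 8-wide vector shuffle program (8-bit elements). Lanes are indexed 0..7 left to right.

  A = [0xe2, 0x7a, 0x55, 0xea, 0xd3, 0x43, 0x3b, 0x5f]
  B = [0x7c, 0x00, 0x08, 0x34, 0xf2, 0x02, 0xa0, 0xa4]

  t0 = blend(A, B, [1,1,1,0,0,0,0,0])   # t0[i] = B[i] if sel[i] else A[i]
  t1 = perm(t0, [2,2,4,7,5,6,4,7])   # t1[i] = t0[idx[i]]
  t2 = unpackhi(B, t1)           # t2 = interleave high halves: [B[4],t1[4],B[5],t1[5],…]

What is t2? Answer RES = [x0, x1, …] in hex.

→ t0 |7c|00|08|ea|d3|43|3b|5f|
→ t1 |08|08|d3|5f|43|3b|d3|5f|
→ t2 |f2|43|02|3b|a0|d3|a4|5f|

RES = [ 0xf2  0x43  0x02  0x3b  0xa0  0xd3  0xa4  0x5f ]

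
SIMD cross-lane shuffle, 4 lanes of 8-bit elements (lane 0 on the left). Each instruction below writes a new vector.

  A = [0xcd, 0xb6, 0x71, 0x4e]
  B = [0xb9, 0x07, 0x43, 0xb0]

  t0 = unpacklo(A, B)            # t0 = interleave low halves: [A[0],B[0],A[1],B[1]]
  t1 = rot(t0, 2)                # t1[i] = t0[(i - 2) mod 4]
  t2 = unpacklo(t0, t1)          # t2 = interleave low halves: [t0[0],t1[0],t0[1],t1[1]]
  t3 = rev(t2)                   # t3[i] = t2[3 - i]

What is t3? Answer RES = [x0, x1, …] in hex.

RES = [0x07, 0xb9, 0xb6, 0xcd]

→ t0 |cd|b9|b6|07|
→ t1 |b6|07|cd|b9|
→ t2 |cd|b6|b9|07|
→ t3 |07|b9|b6|cd|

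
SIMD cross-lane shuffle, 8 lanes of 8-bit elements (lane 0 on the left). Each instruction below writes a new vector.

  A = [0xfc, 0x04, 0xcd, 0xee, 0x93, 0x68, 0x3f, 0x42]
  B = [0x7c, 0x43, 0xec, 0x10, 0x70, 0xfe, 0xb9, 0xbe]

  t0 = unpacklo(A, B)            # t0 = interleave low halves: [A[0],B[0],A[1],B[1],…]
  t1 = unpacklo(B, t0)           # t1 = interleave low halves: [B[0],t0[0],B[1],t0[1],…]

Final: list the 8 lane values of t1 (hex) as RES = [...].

t0 = [0xfc, 0x7c, 0x04, 0x43, 0xcd, 0xec, 0xee, 0x10]
t1 = [0x7c, 0xfc, 0x43, 0x7c, 0xec, 0x04, 0x10, 0x43]

RES = [ 0x7c  0xfc  0x43  0x7c  0xec  0x04  0x10  0x43 ]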